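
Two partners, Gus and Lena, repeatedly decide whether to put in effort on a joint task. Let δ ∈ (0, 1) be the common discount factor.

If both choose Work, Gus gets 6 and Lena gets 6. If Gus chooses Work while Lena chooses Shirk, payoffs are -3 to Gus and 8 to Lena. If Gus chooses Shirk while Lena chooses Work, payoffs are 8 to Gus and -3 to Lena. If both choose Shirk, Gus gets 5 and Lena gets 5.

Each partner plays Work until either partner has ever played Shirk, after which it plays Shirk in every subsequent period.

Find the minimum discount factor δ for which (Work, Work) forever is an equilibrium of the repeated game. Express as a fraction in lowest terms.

2/3

Under grim trigger the critical discount factor is (T−C)/(T−P) with T = 8, C = 6, P = 5.
δ* = (8−6)/(8−5) = 2/3.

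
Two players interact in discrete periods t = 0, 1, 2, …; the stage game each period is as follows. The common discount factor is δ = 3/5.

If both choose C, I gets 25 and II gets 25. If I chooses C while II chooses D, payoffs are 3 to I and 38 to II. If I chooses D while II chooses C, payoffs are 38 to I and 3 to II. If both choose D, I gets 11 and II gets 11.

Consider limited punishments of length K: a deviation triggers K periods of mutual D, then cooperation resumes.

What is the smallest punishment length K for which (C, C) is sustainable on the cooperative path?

Need Σ_{k=1}^{K} δ^k ≥ (38−25)/(25−11) = 0.9286 at δ = 3/5.
At K = 1 the sum is 0.6000 < 0.9286; at K = 2 it is 0.9600 ≥ 0.9286.
So the minimum punishment length is K = 2.

2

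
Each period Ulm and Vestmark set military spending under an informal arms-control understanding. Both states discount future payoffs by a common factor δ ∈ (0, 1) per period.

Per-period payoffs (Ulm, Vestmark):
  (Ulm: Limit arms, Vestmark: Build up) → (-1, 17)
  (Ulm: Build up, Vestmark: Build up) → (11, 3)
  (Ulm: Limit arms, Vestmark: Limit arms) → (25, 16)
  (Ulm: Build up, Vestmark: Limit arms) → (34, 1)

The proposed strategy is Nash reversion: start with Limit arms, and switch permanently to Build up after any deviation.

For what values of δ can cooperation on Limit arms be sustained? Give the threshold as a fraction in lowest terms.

Ulm: cooperation gives 25 each period; deviation gives 34 once then 11 forever.
  25/(1−δ) ≥ 34 + 11δ/(1−δ) ⇒ δ ≥ 9/23.
Vestmark: cooperation gives 16 each period; deviation gives 17 once then 3 forever.
  δ ≥ 1/14.
Both must hold, so the binding constraint is Ulm's: δ ≥ 9/23.

9/23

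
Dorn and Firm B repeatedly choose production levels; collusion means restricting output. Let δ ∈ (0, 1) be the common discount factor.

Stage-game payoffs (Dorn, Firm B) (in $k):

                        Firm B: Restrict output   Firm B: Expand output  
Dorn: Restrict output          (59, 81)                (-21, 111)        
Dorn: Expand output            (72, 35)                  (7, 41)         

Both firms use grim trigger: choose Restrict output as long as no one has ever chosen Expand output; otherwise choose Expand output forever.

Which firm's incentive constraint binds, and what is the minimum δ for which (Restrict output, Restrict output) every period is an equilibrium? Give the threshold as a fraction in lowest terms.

Dorn's threshold: (72−59)/(72−7) = 1/5.
Firm B's threshold: (111−81)/(111−41) = 3/7.
1/5 < 3/7, so Firm B binds and δ* = 3/7.

Firm B; δ ≥ 3/7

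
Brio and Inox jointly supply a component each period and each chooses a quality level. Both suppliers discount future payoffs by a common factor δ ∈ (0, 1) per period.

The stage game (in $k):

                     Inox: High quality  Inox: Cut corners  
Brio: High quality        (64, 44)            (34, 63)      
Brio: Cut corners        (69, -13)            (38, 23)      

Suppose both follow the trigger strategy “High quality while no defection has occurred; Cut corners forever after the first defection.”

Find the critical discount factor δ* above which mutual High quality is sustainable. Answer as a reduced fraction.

19/40

Brio: cooperation gives 64 each period; deviation gives 69 once then 38 forever.
  64/(1−δ) ≥ 69 + 38δ/(1−δ) ⇒ δ ≥ 5/31.
Inox: cooperation gives 44 each period; deviation gives 63 once then 23 forever.
  δ ≥ 19/40.
Both must hold, so the binding constraint is Inox's: δ ≥ 19/40.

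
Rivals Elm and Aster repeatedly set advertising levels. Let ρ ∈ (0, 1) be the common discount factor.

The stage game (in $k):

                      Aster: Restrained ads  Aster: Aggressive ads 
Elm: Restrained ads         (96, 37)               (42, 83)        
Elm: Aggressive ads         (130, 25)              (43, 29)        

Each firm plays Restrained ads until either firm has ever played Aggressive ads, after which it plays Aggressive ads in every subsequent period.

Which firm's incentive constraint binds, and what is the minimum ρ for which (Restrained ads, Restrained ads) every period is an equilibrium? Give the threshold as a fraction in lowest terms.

Aster; ρ ≥ 23/27

For Elm: deviation gain 130−96 = 34, per-period punishment loss 96−43 = 53. IC gives ρ ≥ 34/87.
For Aster: gain 46, loss 8 per period, so ρ ≥ 46/54 = 23/27.
The tighter constraint is Aster's, so cooperation needs ρ ≥ 23/27.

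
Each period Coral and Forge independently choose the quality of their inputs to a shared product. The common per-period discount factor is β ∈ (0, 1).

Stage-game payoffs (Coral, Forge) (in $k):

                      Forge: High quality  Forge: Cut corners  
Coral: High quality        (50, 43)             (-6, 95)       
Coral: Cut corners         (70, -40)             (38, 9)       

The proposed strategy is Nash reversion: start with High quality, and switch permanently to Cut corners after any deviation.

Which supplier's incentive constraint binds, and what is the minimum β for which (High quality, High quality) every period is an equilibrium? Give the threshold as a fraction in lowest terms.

Coral: cooperation gives 50 each period; deviation gives 70 once then 38 forever.
  50/(1−β) ≥ 70 + 38β/(1−β) ⇒ β ≥ 20/32 = 5/8.
Forge: cooperation gives 43 each period; deviation gives 95 once then 9 forever.
  β ≥ 52/86 = 26/43.
Both must hold, so the binding constraint is Coral's: β ≥ 5/8.

Coral; β ≥ 5/8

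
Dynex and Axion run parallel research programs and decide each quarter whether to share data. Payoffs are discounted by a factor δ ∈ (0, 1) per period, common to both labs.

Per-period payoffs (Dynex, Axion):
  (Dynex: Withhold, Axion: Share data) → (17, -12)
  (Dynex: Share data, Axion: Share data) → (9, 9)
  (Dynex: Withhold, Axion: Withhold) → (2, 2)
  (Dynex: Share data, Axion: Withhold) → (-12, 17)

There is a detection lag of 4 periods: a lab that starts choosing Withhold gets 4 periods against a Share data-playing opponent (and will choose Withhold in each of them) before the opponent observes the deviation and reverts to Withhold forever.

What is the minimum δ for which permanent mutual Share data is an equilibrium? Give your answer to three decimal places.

0.855

The best deviation is to choose Withhold for all 4 undetected periods, earning 17 each, then 2 forever once detected.
Deviation value: 17(1−δ^4)/(1−δ) + 2δ^4/(1−δ); cooperation value: 9/(1−δ).
IC: 9 ≥ 17(1−δ^4) + 2δ^4 = 17 − 15δ^4.
So δ^4 ≥ 8/15, giving δ ≥ (8/15)^(1/4) ≈ 0.855.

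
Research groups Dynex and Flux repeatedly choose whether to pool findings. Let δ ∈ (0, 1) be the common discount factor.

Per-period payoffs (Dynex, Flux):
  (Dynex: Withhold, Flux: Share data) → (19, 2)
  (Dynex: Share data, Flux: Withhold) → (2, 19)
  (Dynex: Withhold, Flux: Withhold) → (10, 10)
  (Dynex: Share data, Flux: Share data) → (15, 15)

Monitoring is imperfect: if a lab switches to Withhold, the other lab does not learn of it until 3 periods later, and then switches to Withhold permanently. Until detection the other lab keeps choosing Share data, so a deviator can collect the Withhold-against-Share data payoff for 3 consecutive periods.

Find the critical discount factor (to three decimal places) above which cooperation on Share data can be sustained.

The best deviation is to choose Withhold for all 3 undetected periods, earning 19 each, then 10 forever once detected.
Deviation value: 19(1−δ^3)/(1−δ) + 10δ^3/(1−δ); cooperation value: 15/(1−δ).
IC: 15 ≥ 19(1−δ^3) + 10δ^3 = 19 − 9δ^3.
So δ^3 ≥ 4/9, giving δ ≥ (4/9)^(1/3) ≈ 0.763.

0.763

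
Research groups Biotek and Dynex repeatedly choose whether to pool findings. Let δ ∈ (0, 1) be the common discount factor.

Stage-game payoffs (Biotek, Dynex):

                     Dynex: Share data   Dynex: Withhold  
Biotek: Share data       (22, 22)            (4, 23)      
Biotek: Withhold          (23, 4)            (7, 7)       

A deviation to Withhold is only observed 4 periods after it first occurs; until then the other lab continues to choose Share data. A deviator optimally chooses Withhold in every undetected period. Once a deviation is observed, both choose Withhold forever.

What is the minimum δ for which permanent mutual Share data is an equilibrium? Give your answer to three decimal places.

0.500

A deviator earns 23 for 4 periods, then 7 forever; cooperating earns 22 forever. Multiplying the IC by (1−δ):
22 ≥ 23(1−δ^4) + 7δ^4, so 16·δ^4 ≥ 1 and δ^4 ≥ 1/16.
δ ≥ (1/16)^(1/4) ≈ 0.500.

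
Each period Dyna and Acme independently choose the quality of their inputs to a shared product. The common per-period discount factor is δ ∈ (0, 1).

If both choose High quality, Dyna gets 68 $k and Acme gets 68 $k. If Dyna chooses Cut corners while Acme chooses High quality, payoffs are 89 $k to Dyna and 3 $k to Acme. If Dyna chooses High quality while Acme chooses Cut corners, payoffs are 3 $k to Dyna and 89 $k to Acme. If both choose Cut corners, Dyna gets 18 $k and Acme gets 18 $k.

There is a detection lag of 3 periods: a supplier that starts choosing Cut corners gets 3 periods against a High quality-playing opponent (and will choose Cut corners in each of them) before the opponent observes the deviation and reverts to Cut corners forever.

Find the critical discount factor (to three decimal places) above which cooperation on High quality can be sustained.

0.666

The best deviation is to choose Cut corners for all 3 undetected periods, earning 89 each, then 18 forever once detected.
Deviation value: 89(1−δ^3)/(1−δ) + 18δ^3/(1−δ); cooperation value: 68/(1−δ).
IC: 68 ≥ 89(1−δ^3) + 18δ^3 = 89 − 71δ^3.
So δ^3 ≥ 21/71, giving δ ≥ (21/71)^(1/3) ≈ 0.666.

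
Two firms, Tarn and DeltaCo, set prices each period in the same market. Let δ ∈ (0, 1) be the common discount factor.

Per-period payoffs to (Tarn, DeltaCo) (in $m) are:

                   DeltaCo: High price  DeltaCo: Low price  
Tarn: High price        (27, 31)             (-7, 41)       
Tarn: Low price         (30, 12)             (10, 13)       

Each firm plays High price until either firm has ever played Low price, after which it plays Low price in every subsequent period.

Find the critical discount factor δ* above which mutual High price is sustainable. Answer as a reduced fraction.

Tarn's threshold: (30−27)/(30−10) = 3/20.
DeltaCo's threshold: (41−31)/(41−13) = 5/14.
3/20 < 5/14, so DeltaCo binds and δ* = 5/14.

5/14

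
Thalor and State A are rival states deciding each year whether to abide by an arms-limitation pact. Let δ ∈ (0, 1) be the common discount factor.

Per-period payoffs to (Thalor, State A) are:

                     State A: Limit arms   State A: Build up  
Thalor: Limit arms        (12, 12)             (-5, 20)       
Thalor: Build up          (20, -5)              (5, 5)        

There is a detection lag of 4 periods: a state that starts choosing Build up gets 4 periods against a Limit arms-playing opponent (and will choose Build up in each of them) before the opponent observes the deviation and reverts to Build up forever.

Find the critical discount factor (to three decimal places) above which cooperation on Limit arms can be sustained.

A deviator earns 20 for 4 periods, then 5 forever; cooperating earns 12 forever. Multiplying the IC by (1−δ):
12 ≥ 20(1−δ^4) + 5δ^4, so 15·δ^4 ≥ 8 and δ^4 ≥ 8/15.
δ ≥ (8/15)^(1/4) ≈ 0.855.

0.855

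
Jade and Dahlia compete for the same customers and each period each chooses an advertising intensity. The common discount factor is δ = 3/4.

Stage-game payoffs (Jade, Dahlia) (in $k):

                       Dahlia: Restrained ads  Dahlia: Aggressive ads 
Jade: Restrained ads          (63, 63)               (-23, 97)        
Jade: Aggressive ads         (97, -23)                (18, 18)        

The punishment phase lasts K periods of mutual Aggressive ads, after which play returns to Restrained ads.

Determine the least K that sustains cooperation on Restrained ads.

Need Σ_{k=1}^{K} δ^k ≥ (97−63)/(63−18) = 0.7556 at δ = 3/4.
At K = 1 the sum is 0.7500 < 0.7556; at K = 2 it is 1.3125 ≥ 0.7556.
So the minimum punishment length is K = 2.

2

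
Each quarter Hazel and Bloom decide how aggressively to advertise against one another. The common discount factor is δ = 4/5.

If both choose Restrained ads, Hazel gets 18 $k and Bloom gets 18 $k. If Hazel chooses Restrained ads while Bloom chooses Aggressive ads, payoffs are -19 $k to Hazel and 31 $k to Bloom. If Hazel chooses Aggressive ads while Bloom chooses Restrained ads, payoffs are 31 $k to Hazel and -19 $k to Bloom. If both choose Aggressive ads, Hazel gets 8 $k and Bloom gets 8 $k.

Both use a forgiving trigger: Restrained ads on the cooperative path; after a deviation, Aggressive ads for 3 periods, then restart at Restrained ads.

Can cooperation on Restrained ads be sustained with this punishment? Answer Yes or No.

Yes

Comparing payoff streams over the 4 periods until play realigns: cooperate → 18(1+δ+…+δ^3); deviate → 31 + 8(δ+…+δ^3).
Cooperation is sustained iff (18−8)(δ+…+δ^3) ≥ 31−18.
δ+…+δ^3 = 4/5·(1−(4/5)^3)/(1−4/5) = 1.9520, and (31−18)/(18−8) = 1.3000.
1.9520 ≥ 1.3000, so cooperation is sustainable.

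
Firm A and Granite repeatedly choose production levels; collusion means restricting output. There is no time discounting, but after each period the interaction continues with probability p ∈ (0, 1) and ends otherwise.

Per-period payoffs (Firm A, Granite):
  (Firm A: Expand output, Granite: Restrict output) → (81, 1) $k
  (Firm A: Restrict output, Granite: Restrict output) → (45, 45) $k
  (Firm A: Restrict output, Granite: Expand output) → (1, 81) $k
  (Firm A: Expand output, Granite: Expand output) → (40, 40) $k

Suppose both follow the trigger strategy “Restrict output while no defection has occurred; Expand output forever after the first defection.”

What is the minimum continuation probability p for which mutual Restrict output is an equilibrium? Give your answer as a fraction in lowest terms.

Expected cooperation value is 45 + p·45 + p²·45 + … = 45/(1−p); deviation gives 81 + p·40/(1−p).
45 ≥ 81(1−p) + 40p ⇒ 41p ≥ 36 ⇒ p ≥ 36/41.

36/41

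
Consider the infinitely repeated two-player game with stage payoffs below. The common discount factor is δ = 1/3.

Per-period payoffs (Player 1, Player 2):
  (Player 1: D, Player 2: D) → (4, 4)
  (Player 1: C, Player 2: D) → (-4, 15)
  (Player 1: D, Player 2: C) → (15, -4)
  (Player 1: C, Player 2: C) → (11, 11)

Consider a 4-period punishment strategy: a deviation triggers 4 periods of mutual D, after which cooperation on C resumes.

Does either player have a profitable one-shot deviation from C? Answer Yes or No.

Yes

IC: δ+…+δ^4 ≥ (15−11)/(11−4) = 4/7.
At δ = 1/3: partial sum = 0.4938 < 0.5714. Cooperation not sustainable.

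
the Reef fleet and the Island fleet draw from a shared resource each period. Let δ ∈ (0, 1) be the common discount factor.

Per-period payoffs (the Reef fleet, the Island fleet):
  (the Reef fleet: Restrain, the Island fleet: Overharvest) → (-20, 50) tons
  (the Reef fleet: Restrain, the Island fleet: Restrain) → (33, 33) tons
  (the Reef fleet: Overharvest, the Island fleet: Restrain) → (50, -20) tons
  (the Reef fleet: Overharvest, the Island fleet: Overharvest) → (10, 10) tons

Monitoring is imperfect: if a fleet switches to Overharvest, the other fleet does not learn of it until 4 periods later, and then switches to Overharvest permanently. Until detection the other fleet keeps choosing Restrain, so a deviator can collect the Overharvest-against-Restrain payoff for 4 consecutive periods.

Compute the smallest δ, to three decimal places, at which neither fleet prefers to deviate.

0.807

A deviator earns 50 for 4 periods, then 10 forever; cooperating earns 33 forever. Multiplying the IC by (1−δ):
33 ≥ 50(1−δ^4) + 10δ^4, so 40·δ^4 ≥ 17 and δ^4 ≥ 17/40.
δ ≥ (17/40)^(1/4) ≈ 0.807.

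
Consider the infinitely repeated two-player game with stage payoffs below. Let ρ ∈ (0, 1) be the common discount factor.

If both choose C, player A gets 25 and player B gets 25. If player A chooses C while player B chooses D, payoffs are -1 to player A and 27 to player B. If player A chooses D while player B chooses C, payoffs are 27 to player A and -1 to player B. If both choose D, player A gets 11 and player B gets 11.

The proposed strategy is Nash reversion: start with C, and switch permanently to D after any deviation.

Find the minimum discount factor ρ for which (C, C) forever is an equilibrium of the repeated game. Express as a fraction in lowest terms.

1/8

25/(1−ρ) ≥ 27 + 11ρ/(1−ρ)
25 ≥ 27 − 16ρ
ρ ≥ 2/16 = 1/8.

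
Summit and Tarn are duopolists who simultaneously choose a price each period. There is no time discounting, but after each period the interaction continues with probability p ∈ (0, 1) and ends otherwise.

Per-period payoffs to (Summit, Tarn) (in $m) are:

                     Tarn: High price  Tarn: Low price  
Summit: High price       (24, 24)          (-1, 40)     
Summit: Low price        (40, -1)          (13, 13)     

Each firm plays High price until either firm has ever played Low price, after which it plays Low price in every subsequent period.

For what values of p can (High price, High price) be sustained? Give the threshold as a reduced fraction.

16/27

Expected cooperation value is 24 + p·24 + p²·24 + … = 24/(1−p); deviation gives 40 + p·13/(1−p).
24 ≥ 40(1−p) + 13p ⇒ 27p ≥ 16 ⇒ p ≥ 16/27.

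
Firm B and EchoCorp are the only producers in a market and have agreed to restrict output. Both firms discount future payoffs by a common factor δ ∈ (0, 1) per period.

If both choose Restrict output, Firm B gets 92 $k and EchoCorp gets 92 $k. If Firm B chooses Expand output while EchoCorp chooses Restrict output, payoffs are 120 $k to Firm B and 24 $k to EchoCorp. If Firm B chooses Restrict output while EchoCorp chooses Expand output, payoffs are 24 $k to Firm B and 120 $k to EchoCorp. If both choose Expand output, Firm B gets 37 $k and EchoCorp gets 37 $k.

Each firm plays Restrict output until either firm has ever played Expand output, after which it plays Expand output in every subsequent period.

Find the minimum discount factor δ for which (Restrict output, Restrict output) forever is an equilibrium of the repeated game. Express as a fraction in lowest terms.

28/83

Cooperation forever yields 92 each period: 92/(1−δ).
Deviating yields 120 once, then 37 forever: 120 + 37δ/(1−δ).
No profitable deviation requires 92/(1−δ) ≥ 120 + 37δ/(1−δ).
Multiplying by (1−δ): 92 ≥ 120(1−δ) + 37δ = 120 − 83δ.
So 83δ ≥ 28, i.e. δ ≥ 28/83.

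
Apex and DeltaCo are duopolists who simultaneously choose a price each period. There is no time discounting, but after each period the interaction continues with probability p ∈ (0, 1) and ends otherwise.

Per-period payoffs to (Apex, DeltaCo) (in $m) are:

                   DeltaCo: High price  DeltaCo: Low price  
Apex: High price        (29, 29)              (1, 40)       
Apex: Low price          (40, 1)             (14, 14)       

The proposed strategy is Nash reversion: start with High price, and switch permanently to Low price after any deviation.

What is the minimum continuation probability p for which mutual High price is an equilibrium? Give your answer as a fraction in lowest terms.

Expected cooperation value is 29 + p·29 + p²·29 + … = 29/(1−p); deviation gives 40 + p·14/(1−p).
29 ≥ 40(1−p) + 14p ⇒ 26p ≥ 11 ⇒ p ≥ 11/26.

11/26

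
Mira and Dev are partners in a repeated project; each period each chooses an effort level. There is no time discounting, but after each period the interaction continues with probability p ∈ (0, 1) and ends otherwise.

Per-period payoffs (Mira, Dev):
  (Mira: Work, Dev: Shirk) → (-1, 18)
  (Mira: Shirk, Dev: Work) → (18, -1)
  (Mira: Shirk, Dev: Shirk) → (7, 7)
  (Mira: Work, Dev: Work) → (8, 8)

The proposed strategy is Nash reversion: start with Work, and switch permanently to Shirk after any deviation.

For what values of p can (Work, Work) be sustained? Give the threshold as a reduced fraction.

10/11

With no time discounting, the continuation probability p plays the role of the discount factor.
Grim-trigger IC: 8/(1−p) ≥ 18 + 7p/(1−p) ⇒ p ≥ (18−8)/(18−7) = 10/11.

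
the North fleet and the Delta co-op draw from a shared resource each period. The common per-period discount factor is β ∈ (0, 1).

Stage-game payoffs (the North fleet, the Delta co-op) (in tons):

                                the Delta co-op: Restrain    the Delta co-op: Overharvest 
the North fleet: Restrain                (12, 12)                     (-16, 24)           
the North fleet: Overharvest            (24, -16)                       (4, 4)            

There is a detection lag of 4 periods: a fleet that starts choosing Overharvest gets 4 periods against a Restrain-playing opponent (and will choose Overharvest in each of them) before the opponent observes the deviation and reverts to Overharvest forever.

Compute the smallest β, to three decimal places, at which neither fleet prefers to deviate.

Deviating for the 4 undetected periods gains 24−12 = 12 per period over cooperation, then loses 12−4 = 8 per period forever once punishment starts.
Gain: 12(1 + β + … + β^3); loss: 8·β^4/(1−β).
No profitable deviation ⇔ 12(1−β^4) ≤ 8·β^4, i.e. β^4 ≥ 12/(12+8) = 3/5.
Hence β ≥ (3/5)^(1/4) ≈ 0.880.

0.880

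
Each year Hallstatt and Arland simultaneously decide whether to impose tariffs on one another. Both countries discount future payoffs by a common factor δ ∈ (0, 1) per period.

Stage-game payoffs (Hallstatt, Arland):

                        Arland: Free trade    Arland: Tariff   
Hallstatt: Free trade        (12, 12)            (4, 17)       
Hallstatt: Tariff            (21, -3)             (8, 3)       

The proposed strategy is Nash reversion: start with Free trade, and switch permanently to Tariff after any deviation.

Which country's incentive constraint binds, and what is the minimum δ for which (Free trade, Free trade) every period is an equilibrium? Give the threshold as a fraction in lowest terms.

For Hallstatt: deviation gain 21−12 = 9, per-period punishment loss 12−8 = 4. IC gives δ ≥ 9/13.
For Arland: gain 5, loss 9 per period, so δ ≥ 5/14.
The tighter constraint is Hallstatt's, so cooperation needs δ ≥ 9/13.

Hallstatt; δ ≥ 9/13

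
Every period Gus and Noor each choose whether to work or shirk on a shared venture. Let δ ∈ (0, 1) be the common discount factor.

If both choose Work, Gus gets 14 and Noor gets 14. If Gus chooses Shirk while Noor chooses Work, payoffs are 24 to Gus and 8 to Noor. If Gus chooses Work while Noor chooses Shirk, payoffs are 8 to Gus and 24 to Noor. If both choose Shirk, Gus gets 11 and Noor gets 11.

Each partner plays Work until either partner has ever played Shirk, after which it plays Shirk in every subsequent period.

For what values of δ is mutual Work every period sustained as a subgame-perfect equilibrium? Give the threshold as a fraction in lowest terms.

10/13

Cooperation forever yields 14 each period: 14/(1−δ).
Deviating yields 24 once, then 11 forever: 24 + 11δ/(1−δ).
No profitable deviation requires 14/(1−δ) ≥ 24 + 11δ/(1−δ).
Multiplying by (1−δ): 14 ≥ 24(1−δ) + 11δ = 24 − 13δ.
So 13δ ≥ 10, i.e. δ ≥ 10/13.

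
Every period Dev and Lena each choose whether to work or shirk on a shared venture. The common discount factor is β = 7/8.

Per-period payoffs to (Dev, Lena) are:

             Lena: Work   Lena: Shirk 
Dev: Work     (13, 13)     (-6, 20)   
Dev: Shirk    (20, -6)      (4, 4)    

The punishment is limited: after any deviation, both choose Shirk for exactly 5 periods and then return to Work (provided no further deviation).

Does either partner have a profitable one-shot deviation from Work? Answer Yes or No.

No

Comparing payoff streams over the 6 periods until play realigns: cooperate → 13(1+β+…+β^5); deviate → 20 + 4(β+…+β^5).
Cooperation is sustained iff (13−4)(β+…+β^5) ≥ 20−13.
β+…+β^5 = 7/8·(1−(7/8)^5)/(1−7/8) = 3.4096, and (20−13)/(13−4) = 0.7778.
3.4096 ≥ 0.7778, so cooperation is sustainable.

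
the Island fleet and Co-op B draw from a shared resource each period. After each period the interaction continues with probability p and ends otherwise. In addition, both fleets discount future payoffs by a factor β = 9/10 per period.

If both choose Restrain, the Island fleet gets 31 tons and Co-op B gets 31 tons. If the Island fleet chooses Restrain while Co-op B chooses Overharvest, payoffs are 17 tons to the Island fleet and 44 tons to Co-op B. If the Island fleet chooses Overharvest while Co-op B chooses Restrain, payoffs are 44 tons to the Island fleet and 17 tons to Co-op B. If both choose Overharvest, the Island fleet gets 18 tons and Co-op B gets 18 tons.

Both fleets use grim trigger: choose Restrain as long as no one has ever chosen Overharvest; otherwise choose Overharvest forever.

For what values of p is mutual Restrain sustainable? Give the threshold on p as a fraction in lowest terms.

5/9

With continuation probability p and discount β, the effective per-period discount factor is βp.
Grim-trigger IC: βp ≥ (44−31)/(44−18) = 1/2.
So p ≥ (1/2)/(9/10) = 5/9.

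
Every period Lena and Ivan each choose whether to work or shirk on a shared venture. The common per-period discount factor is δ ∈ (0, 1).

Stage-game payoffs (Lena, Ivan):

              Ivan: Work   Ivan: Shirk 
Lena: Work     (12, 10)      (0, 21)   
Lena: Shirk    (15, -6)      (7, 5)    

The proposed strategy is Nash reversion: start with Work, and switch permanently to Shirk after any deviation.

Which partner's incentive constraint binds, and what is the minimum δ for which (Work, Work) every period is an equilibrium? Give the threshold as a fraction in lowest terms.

Lena's threshold: (15−12)/(15−7) = 3/8.
Ivan's threshold: (21−10)/(21−5) = 11/16.
3/8 < 11/16, so Ivan binds and δ* = 11/16.

Ivan; δ ≥ 11/16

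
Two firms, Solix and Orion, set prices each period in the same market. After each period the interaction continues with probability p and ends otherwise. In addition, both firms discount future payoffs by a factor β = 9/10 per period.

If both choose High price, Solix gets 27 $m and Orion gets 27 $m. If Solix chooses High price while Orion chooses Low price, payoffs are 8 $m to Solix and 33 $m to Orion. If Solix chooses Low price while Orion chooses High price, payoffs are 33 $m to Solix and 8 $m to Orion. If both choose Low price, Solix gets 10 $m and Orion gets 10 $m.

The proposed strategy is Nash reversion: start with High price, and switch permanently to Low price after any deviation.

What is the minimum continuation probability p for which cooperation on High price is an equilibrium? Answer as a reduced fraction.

With continuation probability p and discount β, the effective per-period discount factor is βp.
Grim-trigger IC: βp ≥ (33−27)/(33−10) = 6/23.
So p ≥ (6/23)/(9/10) = 20/69.

20/69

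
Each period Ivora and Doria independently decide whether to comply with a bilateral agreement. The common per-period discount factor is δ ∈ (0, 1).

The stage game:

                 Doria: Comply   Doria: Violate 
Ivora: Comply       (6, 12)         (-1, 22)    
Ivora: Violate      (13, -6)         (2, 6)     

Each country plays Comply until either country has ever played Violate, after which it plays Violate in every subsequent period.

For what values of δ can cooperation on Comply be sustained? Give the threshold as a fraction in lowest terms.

7/11

Ivora: cooperation gives 6 each period; deviation gives 13 once then 2 forever.
  6/(1−δ) ≥ 13 + 2δ/(1−δ) ⇒ δ ≥ 7/11.
Doria: cooperation gives 12 each period; deviation gives 22 once then 6 forever.
  δ ≥ 10/16 = 5/8.
Both must hold, so the binding constraint is Ivora's: δ ≥ 7/11.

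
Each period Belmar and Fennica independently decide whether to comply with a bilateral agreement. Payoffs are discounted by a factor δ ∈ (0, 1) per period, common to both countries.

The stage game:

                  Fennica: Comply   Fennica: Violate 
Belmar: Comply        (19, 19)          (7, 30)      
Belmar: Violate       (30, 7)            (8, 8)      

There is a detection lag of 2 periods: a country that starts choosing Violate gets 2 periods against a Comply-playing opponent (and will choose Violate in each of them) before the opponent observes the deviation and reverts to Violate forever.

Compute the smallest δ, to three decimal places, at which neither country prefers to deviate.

Deviating for the 2 undetected periods gains 30−19 = 11 per period over cooperation, then loses 19−8 = 11 per period forever once punishment starts.
Gain: 11(1 + δ + … + δ^1); loss: 11·δ^2/(1−δ).
No profitable deviation ⇔ 11(1−δ^2) ≤ 11·δ^2, i.e. δ^2 ≥ 11/(11+11) = 1/2.
Hence δ ≥ (1/2)^(1/2) ≈ 0.707.

0.707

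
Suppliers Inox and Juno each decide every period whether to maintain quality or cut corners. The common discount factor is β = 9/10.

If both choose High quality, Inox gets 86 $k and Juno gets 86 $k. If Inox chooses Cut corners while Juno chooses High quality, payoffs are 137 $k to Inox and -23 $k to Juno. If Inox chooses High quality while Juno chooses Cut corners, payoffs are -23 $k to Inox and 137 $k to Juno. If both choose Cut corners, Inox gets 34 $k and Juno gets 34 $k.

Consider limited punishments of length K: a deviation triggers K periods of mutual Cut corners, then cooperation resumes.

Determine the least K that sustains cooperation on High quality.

No profitable deviation requires (86−34)(β+…+β^K) ≥ 137−86, i.e. β+…+β^K ≥ 51/52 ≈ 0.9808.
With β = 9/10, the partial sums are K=1: 0.9000, K=2: 1.7100.
K = 2 is the first length at which the sum reaches 0.9808.

2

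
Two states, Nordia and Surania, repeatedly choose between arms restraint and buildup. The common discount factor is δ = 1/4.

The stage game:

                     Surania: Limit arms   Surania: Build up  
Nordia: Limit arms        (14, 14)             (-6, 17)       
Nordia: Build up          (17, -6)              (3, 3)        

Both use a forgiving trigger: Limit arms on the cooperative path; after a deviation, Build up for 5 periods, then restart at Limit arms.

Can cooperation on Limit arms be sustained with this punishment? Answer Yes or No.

Yes

Comparing payoff streams over the 6 periods until play realigns: cooperate → 14(1+δ+…+δ^5); deviate → 17 + 3(δ+…+δ^5).
Cooperation is sustained iff (14−3)(δ+…+δ^5) ≥ 17−14.
δ+…+δ^5 = 1/4·(1−(1/4)^5)/(1−1/4) = 0.3330, and (17−14)/(14−3) = 0.2727.
0.3330 ≥ 0.2727, so cooperation is sustainable.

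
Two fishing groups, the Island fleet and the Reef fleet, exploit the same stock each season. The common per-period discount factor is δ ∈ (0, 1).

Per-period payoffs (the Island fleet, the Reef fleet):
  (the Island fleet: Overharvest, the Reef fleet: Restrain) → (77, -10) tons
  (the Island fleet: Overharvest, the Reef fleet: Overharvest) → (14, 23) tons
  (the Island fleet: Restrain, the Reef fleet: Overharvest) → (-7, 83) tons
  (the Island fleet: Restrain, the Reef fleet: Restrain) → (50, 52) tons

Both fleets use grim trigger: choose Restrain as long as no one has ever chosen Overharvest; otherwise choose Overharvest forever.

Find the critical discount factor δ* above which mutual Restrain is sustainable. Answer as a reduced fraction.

For the Island fleet: deviation gain 77−50 = 27, per-period punishment loss 50−14 = 36. IC gives δ ≥ 27/63 = 3/7.
For the Reef fleet: gain 31, loss 29 per period, so δ ≥ 31/60.
The tighter constraint is the Reef fleet's, so cooperation needs δ ≥ 31/60.

31/60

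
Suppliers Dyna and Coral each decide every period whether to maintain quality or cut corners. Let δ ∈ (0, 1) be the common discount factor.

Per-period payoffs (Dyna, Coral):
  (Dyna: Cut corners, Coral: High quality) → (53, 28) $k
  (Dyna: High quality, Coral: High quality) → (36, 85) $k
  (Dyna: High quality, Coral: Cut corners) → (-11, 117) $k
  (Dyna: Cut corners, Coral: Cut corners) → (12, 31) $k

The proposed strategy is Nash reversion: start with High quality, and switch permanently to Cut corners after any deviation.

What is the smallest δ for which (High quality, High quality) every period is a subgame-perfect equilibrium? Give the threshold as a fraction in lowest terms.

For Dyna: deviation gain 53−36 = 17, per-period punishment loss 36−12 = 24. IC gives δ ≥ 17/41.
For Coral: gain 32, loss 54 per period, so δ ≥ 32/86 = 16/43.
The tighter constraint is Dyna's, so cooperation needs δ ≥ 17/41.

17/41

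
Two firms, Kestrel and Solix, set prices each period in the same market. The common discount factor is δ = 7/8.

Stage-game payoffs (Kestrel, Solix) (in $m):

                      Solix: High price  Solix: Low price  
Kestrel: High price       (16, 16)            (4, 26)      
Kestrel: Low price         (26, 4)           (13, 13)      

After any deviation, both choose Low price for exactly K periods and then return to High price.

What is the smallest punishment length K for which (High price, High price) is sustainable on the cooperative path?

5

IC: δ(1−δ^K)/(1−δ) ≥ (26−16)/(16−13) = 10/3.
With δ = 7/8: need 1 − δ^K ≥ 10/3·(1−7/8)/(7/8), i.e. δ^K ≤ 0.5238.
Since (7/8)^4 = 0.5862 and (7/8)^5 = 0.5129, the smallest such K is 5.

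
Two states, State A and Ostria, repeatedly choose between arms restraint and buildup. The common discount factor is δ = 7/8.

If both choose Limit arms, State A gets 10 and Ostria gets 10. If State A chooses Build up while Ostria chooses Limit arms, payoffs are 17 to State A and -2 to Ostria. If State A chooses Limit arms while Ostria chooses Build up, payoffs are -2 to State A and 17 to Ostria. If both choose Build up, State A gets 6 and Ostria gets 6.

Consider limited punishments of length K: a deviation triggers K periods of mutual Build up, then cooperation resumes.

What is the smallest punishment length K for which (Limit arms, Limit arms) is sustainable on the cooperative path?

3

No profitable deviation requires (10−6)(δ+…+δ^K) ≥ 17−10, i.e. δ+…+δ^K ≥ 7/4 ≈ 1.7500.
With δ = 7/8, the partial sums are K=1: 0.8750, K=2: 1.6406, K=3: 2.3105.
K = 3 is the first length at which the sum reaches 1.7500.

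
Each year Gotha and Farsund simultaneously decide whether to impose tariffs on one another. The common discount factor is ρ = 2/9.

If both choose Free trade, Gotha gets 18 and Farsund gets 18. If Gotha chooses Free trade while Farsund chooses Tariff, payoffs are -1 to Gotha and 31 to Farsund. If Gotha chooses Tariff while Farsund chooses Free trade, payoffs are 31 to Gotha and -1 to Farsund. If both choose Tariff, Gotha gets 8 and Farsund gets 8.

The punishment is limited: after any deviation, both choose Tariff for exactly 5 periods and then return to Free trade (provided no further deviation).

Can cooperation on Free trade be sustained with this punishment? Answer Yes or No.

No

A one-shot deviation gives 31 now, then 8 for 5 periods, then back to 18.
Gain from deviating: (31−18) today; loss: (18−8) in each of the next 5 periods.
No-deviation condition: (18−8)(ρ+…+ρ^5) ≥ 31−18, i.e. ρ+…+ρ^5 ≥ 13/10.
At ρ = 2/9: ρ+…+ρ^5 = 0.2856 < 1.3000.
So cooperation is not sustainable.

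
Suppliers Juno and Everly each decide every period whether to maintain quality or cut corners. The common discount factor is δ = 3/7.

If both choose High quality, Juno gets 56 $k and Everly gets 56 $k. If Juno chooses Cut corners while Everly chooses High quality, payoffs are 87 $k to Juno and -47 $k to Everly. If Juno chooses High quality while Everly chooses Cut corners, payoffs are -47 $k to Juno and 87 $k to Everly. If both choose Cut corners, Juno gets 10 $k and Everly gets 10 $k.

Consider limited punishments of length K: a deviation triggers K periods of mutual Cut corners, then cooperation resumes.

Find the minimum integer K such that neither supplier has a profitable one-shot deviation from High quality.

3

Need Σ_{k=1}^{K} δ^k ≥ (87−56)/(56−10) = 0.6739 at δ = 3/7.
At K = 2 the sum is 0.6122 < 0.6739; at K = 3 it is 0.6910 ≥ 0.6739.
So the minimum punishment length is K = 3.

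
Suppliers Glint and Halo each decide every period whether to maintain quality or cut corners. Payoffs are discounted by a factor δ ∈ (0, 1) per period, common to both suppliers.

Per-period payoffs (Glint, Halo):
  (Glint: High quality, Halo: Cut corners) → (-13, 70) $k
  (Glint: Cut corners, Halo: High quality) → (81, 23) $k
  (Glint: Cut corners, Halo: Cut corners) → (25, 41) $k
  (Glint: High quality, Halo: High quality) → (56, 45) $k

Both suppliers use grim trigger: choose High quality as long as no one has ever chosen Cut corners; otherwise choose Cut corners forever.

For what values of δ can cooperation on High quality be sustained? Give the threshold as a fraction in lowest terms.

Glint: cooperation gives 56 each period; deviation gives 81 once then 25 forever.
  56/(1−δ) ≥ 81 + 25δ/(1−δ) ⇒ δ ≥ 25/56.
Halo: cooperation gives 45 each period; deviation gives 70 once then 41 forever.
  δ ≥ 25/29.
Both must hold, so the binding constraint is Halo's: δ ≥ 25/29.

25/29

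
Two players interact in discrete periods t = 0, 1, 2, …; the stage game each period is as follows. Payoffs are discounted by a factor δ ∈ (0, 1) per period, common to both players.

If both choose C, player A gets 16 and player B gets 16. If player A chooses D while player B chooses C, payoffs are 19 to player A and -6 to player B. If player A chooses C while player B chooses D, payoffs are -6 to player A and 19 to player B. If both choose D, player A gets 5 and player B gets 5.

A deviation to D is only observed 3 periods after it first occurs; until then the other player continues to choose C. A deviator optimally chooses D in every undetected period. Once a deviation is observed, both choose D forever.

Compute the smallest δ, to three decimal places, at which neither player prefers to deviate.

0.598

Deviating for the 3 undetected periods gains 19−16 = 3 per period over cooperation, then loses 16−5 = 11 per period forever once punishment starts.
Gain: 3(1 + δ + … + δ^2); loss: 11·δ^3/(1−δ).
No profitable deviation ⇔ 3(1−δ^3) ≤ 11·δ^3, i.e. δ^3 ≥ 3/(3+11) = 3/14.
Hence δ ≥ (3/14)^(1/3) ≈ 0.598.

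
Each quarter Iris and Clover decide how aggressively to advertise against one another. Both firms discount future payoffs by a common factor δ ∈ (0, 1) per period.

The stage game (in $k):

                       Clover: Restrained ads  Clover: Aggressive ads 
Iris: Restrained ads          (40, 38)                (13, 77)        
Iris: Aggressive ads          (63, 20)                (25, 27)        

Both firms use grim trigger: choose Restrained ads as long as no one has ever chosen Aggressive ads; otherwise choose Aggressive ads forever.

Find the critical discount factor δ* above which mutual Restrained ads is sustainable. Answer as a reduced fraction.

39/50

Iris: cooperation gives 40 each period; deviation gives 63 once then 25 forever.
  40/(1−δ) ≥ 63 + 25δ/(1−δ) ⇒ δ ≥ 23/38.
Clover: cooperation gives 38 each period; deviation gives 77 once then 27 forever.
  δ ≥ 39/50.
Both must hold, so the binding constraint is Clover's: δ ≥ 39/50.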